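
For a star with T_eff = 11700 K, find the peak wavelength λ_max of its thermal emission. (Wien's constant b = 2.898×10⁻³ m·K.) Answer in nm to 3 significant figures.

248 nm

λ_max = b/T = 2.898×10⁻³ / 11700 = 2.48×10^-7 m = 247.7 nm.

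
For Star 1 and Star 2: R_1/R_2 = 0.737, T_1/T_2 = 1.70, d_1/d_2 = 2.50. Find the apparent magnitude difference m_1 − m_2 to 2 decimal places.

L_1/L_2 = (0.737)²(1.70)⁴ = 4.537.
F_1/F_2 = (L_1/L_2)/(d_1/d_2)² = 4.537/6.250 = 0.7259.
m_1 − m_2 = −2.5 log₁₀(0.7259) = 0.35.

0.35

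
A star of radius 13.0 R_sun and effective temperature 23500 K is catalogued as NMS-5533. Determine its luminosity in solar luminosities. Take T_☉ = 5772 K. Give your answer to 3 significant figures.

4.64×10^4 solar luminosities

L/L_☉ = (R/R_☉)² (T/T_☉)⁴ = (13.0)² × (23500/5772)⁴
       = 169.0 × (4.071)⁴ = 169.0 × 274.8 = 4.644×10^4.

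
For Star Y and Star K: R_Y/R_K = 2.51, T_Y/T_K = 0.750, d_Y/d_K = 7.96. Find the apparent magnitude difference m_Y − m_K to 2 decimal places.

L_Y/L_K = (2.51)²(0.750)⁴ = 1.993.
F_Y/F_K = (L_Y/L_K)/(d_Y/d_K)² = 1.993/63.36 = 0.03146.
m_Y − m_K = −2.5 log₁₀(0.03146) = 3.76.

3.76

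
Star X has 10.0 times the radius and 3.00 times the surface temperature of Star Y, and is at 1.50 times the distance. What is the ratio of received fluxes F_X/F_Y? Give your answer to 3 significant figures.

L_X/L_Y = (R_X/R_Y)²(T_X/T_Y)⁴ = (10.0)² × (3.00)⁴ = 8100.
F_X/F_Y = (L_X/L_Y)/(d_X/d_Y)² = 8100 / (1.50)² = 3600.

3.60×10^3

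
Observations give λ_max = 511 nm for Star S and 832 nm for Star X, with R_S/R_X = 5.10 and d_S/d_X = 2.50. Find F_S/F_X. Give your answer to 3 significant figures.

29.2

Wien's law: T_S/T_X = λ_X/λ_S = 832/511 = 1.628.
L_S/L_X = (R_S/R_X)²(T_S/T_X)⁴ = (5.10)²(1.628)⁴ = 182.8.
F_S/F_X = (L_S/L_X)/(d_S/d_X)² = 182.8/(2.50)² = 29.25.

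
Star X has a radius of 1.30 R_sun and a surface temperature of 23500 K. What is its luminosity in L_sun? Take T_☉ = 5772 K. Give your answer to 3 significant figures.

464 L_sun

L/L_☉ = (R/R_☉)² (T/T_☉)⁴ = (1.30)² × (23500/5772)⁴
       = 1.690 × (4.071)⁴ = 1.690 × 274.8 = 464.4.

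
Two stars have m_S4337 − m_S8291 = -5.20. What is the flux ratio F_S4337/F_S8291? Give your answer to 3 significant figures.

F_S4337/F_S8291 = 10^(−(m_S4337 − m_S8291)/2.5) = 10^(5.20/2.5) = 10^2.080 = 120.2.

120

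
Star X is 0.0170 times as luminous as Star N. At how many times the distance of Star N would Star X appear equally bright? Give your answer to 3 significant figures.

0.130

Equal flux requires L_X/d_X² = L_N/d_N², so d_X/d_N = √(L_X/L_N)
= √(0.0170) = 0.1304.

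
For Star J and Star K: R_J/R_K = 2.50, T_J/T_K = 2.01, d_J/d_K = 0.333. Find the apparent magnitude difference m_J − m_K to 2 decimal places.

L_J/L_K = (2.50)²(2.01)⁴ = 102.0.
F_J/F_K = (L_J/L_K)/(d_J/d_K)² = 102.0/0.1109 = 920.0.
m_J − m_K = −2.5 log₁₀(920.0) = -7.41.

-7.41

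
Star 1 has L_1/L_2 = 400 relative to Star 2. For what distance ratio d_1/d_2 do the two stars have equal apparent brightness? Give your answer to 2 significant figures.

20

Equal flux requires L_1/d_1² = L_2/d_2², so d_1/d_2 = √(L_1/L_2)
= √(400) = 20.00.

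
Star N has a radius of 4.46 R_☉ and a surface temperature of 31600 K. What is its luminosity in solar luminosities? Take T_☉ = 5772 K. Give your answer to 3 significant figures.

L/L_☉ = (R/R_☉)² (T/T_☉)⁴ = (4.46)² × (31600/5772)⁴
       = 19.89 × (5.475)⁴ = 19.89 × 898.3 = 1.787×10^4.

1.79×10^4 solar luminosities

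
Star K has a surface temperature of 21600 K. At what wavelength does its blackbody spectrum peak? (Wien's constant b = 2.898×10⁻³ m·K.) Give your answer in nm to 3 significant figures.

λ_max = b/T = 2.898×10⁻³ / 21600 = 1.34×10^-7 m = 134.2 nm.

134 nm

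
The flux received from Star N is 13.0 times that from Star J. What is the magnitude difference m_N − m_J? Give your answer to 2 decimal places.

-2.78

m_N − m_J = −2.5 log₁₀(F_N/F_J) = −2.5 log₁₀(13.0) = −2.5 × (1.114) = -2.785.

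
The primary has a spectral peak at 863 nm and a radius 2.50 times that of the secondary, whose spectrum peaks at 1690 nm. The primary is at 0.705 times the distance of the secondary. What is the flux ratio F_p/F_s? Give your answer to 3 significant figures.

185

Wien's law: T_p/T_s = λ_s/λ_p = 1690/863 = 1.958.
L_p/L_s = (R_p/R_s)²(T_p/T_s)⁴ = (2.50)²(1.958)⁴ = 91.91.
F_p/F_s = (L_p/L_s)/(d_p/d_s)² = 91.91/(0.705)² = 184.9.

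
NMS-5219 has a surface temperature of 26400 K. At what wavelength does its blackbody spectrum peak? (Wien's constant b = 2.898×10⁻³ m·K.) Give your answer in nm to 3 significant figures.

110 nm

λ_max = b/T = 2.898×10⁻³ / 26400 = 1.10×10^-7 m = 109.8 nm.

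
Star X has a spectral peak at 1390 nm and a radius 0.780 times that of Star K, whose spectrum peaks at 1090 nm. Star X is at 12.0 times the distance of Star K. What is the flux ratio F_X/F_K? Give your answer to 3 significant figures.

Wien's law: T_X/T_K = λ_K/λ_X = 1090/1390 = 0.7842.
L_X/L_K = (R_X/R_K)²(T_X/T_K)⁴ = (0.780)²(0.7842)⁴ = 0.2301.
F_X/F_K = (L_X/L_K)/(d_X/d_K)² = 0.2301/(12.0)² = 0.001598.

0.00160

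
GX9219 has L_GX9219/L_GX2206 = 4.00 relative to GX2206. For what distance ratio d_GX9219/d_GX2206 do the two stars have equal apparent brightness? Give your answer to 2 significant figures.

2.0

Equal flux requires L_GX9219/d_GX9219² = L_GX2206/d_GX2206², so d_GX9219/d_GX2206 = √(L_GX9219/L_GX2206)
= √(4.00) = 2.000.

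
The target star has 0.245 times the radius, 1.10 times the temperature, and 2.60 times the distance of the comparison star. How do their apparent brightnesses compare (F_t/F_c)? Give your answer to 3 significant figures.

L_t/L_c = (R_t/R_c)²(T_t/T_c)⁴ = (0.245)² × (1.10)⁴ = 0.08788.
F_t/F_c = (L_t/L_c)/(d_t/d_c)² = 0.08788 / (2.60)² = 0.01300.

0.0130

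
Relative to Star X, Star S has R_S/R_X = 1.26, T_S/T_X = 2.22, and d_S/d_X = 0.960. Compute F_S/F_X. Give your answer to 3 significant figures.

41.8

L_S/L_X = (R_S/R_X)²(T_S/T_X)⁴ = (1.26)² × (2.22)⁴ = 38.56.
F_S/F_X = (L_S/L_X)/(d_S/d_X)² = 38.56 / (0.960)² = 41.84.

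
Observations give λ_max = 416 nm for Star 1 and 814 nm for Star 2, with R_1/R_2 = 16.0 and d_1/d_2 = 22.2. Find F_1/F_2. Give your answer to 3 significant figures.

Wien's law: T_1/T_2 = λ_2/λ_1 = 814/416 = 1.957.
L_1/L_2 = (R_1/R_2)²(T_1/T_2)⁴ = (16.0)²(1.957)⁴ = 3753.
F_1/F_2 = (L_1/L_2)/(d_1/d_2)² = 3753/(22.2)² = 7.615.

7.61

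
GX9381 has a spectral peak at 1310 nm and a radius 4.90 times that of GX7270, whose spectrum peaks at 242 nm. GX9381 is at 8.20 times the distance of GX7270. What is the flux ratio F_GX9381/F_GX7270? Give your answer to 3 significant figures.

Wien's law: T_GX9381/T_GX7270 = λ_GX7270/λ_GX9381 = 242/1310 = 0.1847.
L_GX9381/L_GX7270 = (R_GX9381/R_GX7270)²(T_GX9381/T_GX7270)⁴ = (4.90)²(0.1847)⁴ = 0.02796.
F_GX9381/F_GX7270 = (L_GX9381/L_GX7270)/(d_GX9381/d_GX7270)² = 0.02796/(8.20)² = 4.159×10^-4.

4.16×10^-4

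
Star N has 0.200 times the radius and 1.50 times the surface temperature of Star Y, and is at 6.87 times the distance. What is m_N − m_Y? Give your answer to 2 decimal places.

5.92

L_N/L_Y = (0.200)²(1.50)⁴ = 0.2025.
F_N/F_Y = (L_N/L_Y)/(d_N/d_Y)² = 0.2025/47.20 = 0.004291.
m_N − m_Y = −2.5 log₁₀(0.004291) = 5.92.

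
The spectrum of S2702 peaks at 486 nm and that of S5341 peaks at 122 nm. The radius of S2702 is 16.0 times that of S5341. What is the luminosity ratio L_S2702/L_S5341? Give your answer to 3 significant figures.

1.02

Wien's law gives T ∝ 1/λ_max, so T_S2702/T_S5341 = λ_S5341/λ_S2702 = 122/486 = 0.2510.
Then L ∝ R²T⁴ gives L_S2702/L_S5341 = (16.0)² × (0.2510)⁴ = 256.0 × 0.003971 = 1.017.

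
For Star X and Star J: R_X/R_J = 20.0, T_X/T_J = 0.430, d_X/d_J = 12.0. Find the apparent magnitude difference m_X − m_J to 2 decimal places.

2.56

L_X/L_J = (20.0)²(0.430)⁴ = 13.68.
F_X/F_J = (L_X/L_J)/(d_X/d_J)² = 13.68/144.0 = 0.09497.
m_X − m_J = −2.5 log₁₀(0.09497) = 2.56.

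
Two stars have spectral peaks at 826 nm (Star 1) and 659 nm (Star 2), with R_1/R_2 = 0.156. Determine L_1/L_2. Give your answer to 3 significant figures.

Wien's law gives T ∝ 1/λ_max, so T_1/T_2 = λ_2/λ_1 = 659/826 = 0.7978.
Then L ∝ R²T⁴ gives L_1/L_2 = (0.156)² × (0.7978)⁴ = 0.02434 × 0.4052 = 0.009860.

0.00986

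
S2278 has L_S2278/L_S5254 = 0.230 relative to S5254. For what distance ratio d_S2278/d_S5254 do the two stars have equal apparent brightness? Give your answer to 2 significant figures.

Equal flux requires L_S2278/d_S2278² = L_S5254/d_S5254², so d_S2278/d_S5254 = √(L_S2278/L_S5254)
= √(0.230) = 0.4796.

0.48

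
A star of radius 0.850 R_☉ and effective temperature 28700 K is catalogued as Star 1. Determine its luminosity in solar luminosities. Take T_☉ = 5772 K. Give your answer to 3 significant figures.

442 solar luminosities

L/L_☉ = (R/R_☉)² (T/T_☉)⁴ = (0.850)² × (28700/5772)⁴
       = 0.7225 × (4.972)⁴ = 0.7225 × 611.3 = 441.6.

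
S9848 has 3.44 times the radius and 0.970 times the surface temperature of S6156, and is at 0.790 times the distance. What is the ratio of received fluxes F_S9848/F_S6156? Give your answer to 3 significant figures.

L_S9848/L_S6156 = (R_S9848/R_S6156)²(T_S9848/T_S6156)⁴ = (3.44)² × (0.970)⁴ = 10.48.
F_S9848/F_S6156 = (L_S9848/L_S6156)/(d_S9848/d_S6156)² = 10.48 / (0.790)² = 16.79.

16.8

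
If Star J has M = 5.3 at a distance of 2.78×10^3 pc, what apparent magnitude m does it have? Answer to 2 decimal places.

m = M + 5 log₁₀(d/10 pc) = 5.3 + 5 log₁₀(2.78×10^3/10)
  = 5.3 + 5 × 2.444 = 5.3 + 12.22 = 17.52.

17.52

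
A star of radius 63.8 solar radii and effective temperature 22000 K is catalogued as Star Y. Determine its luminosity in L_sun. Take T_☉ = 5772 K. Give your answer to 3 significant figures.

8.59×10^5 L_sun

L/L_☉ = (R/R_☉)² (T/T_☉)⁴ = (63.8)² × (22000/5772)⁴
       = 4070 × (3.812)⁴ = 4070 × 211.1 = 8.591×10^5.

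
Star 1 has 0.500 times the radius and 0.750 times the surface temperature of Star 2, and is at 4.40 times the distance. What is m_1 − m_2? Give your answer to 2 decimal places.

L_1/L_2 = (0.500)²(0.750)⁴ = 0.07910.
F_1/F_2 = (L_1/L_2)/(d_1/d_2)² = 0.07910/19.36 = 0.004086.
m_1 − m_2 = −2.5 log₁₀(0.004086) = 5.97.

5.97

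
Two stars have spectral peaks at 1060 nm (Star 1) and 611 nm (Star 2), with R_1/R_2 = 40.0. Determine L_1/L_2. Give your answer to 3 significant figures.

177

Wien's law gives T ∝ 1/λ_max, so T_1/T_2 = λ_2/λ_1 = 611/1060 = 0.5764.
Then L ∝ R²T⁴ gives L_1/L_2 = (40.0)² × (0.5764)⁴ = 1600 × 0.1104 = 176.6.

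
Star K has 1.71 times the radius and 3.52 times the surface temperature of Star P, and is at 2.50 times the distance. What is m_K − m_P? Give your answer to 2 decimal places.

-4.64

L_K/L_P = (1.71)²(3.52)⁴ = 448.9.
F_K/F_P = (L_K/L_P)/(d_K/d_P)² = 448.9/6.250 = 71.83.
m_K − m_P = −2.5 log₁₀(71.83) = -4.64.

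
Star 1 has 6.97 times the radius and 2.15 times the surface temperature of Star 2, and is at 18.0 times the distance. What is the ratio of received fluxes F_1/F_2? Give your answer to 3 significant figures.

3.20

L_1/L_2 = (R_1/R_2)²(T_1/T_2)⁴ = (6.97)² × (2.15)⁴ = 1038.
F_1/F_2 = (L_1/L_2)/(d_1/d_2)² = 1038 / (18.0)² = 3.204.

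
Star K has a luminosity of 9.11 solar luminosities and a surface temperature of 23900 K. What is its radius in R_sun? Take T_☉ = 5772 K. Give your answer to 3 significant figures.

0.176 R_sun

R/R_☉ = √(L/L_☉) / (T/T_☉)² = √(9.11) / (4.141)²
       = 3.018 / 17.15 = 0.1760.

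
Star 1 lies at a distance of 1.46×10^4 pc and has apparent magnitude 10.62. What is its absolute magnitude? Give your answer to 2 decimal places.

-5.20

M = m − 5 log₁₀(d/10 pc) = 10.62 − 5 log₁₀(1.46×10^4/10)
  = 10.62 − 5 × 3.164 = 10.62 − 15.82 = -5.20.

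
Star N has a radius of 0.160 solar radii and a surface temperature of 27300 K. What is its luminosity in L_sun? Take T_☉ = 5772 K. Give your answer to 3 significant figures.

L/L_☉ = (R/R_☉)² (T/T_☉)⁴ = (0.160)² × (27300/5772)⁴
       = 0.02560 × (4.730)⁴ = 0.02560 × 500.4 = 12.81.

12.8 L_sun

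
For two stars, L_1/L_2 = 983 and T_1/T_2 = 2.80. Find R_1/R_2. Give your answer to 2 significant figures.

L ∝ R²T⁴ gives R ∝ √L / T², so
R_1/R_2 = √(983) / (2.80)² = 31.35 / 7.840 = 3.999.

4.0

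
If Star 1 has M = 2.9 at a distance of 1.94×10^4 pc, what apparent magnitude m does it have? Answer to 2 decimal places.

19.34

m = M + 5 log₁₀(d/10 pc) = 2.9 + 5 log₁₀(1.94×10^4/10)
  = 2.9 + 5 × 3.288 = 2.9 + 16.44 = 19.34.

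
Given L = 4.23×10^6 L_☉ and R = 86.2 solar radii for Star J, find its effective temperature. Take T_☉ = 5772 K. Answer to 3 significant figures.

2.82×10^4 K

T/T_☉ = (L/L_☉)^(1/4) / (R/R_☉)^(1/2)
T = 5772 × (4.23×10^6)^(1/4) / √(86.2) = 5772 × 45.35 / 9.284 = 2.819×10^4 K.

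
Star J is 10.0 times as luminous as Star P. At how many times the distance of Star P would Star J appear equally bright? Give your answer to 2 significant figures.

3.2

Equal flux requires L_J/d_J² = L_P/d_P², so d_J/d_P = √(L_J/L_P)
= √(10.0) = 3.162.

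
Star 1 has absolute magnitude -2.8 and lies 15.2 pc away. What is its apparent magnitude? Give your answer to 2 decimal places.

-1.89

m = M + 5 log₁₀(d/10 pc) = -2.8 + 5 log₁₀(15.2/10)
  = -2.8 + 5 × 0.182 = -2.8 + 0.91 = -1.89.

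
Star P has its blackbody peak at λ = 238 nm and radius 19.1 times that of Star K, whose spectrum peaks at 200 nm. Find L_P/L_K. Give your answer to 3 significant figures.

182

Wien's law gives T ∝ 1/λ_max, so T_P/T_K = λ_K/λ_P = 200/238 = 0.8403.
Then L ∝ R²T⁴ gives L_P/L_K = (19.1)² × (0.8403)⁴ = 364.8 × 0.4987 = 181.9.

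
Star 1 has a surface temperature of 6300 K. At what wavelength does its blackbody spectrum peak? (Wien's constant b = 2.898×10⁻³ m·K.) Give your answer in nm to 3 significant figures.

λ_max = b/T = 2.898×10⁻³ / 6300 = 4.60×10^-7 m = 460.0 nm.

460 nm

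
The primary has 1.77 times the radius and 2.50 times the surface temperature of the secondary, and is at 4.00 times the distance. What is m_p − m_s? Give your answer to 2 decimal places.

L_p/L_s = (1.77)²(2.50)⁴ = 122.4.
F_p/F_s = (L_p/L_s)/(d_p/d_s)² = 122.4/16.00 = 7.649.
m_p − m_s = −2.5 log₁₀(7.649) = -2.21.

-2.21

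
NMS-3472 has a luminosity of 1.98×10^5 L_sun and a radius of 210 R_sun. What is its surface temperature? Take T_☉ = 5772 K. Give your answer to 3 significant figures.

8.40×10^3 K

T/T_☉ = (L/L_☉)^(1/4) / (R/R_☉)^(1/2)
T = 5772 × (1.98×10^5)^(1/4) / √(210) = 5772 × 21.09 / 14.49 = 8402 K.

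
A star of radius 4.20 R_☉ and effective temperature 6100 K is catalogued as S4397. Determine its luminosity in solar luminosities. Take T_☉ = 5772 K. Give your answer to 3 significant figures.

L/L_☉ = (R/R_☉)² (T/T_☉)⁴ = (4.20)² × (6100/5772)⁴
       = 17.64 × (1.057)⁴ = 17.64 × 1.247 = 22.00.

22.0 solar luminosities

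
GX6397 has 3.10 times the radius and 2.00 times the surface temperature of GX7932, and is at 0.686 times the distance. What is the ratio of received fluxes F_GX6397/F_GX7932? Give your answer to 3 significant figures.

327

L_GX6397/L_GX7932 = (R_GX6397/R_GX7932)²(T_GX6397/T_GX7932)⁴ = (3.10)² × (2.00)⁴ = 153.8.
F_GX6397/F_GX7932 = (L_GX6397/L_GX7932)/(d_GX6397/d_GX7932)² = 153.8 / (0.686)² = 326.7.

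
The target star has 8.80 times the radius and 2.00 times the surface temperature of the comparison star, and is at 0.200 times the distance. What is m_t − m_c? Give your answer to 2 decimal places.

L_t/L_c = (8.80)²(2.00)⁴ = 1239.
F_t/F_c = (L_t/L_c)/(d_t/d_c)² = 1239/0.04000 = 3.098×10^4.
m_t − m_c = −2.5 log₁₀(3.098×10^4) = -11.23.

-11.23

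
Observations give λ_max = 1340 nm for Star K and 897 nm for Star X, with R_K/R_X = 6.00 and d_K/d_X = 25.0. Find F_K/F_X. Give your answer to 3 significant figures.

Wien's law: T_K/T_X = λ_X/λ_K = 897/1340 = 0.6694.
L_K/L_X = (R_K/R_X)²(T_K/T_X)⁴ = (6.00)²(0.6694)⁴ = 7.229.
F_K/F_X = (L_K/L_X)/(d_K/d_X)² = 7.229/(25.0)² = 0.01157.

0.0116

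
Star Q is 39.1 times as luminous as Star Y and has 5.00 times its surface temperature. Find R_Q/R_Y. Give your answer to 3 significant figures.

L ∝ R²T⁴ gives R ∝ √L / T², so
R_Q/R_Y = √(39.1) / (5.00)² = 6.253 / 25.00 = 0.2501.

0.250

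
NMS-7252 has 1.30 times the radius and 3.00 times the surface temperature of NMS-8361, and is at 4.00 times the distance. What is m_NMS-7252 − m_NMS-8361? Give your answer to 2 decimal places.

-2.33

L_NMS-7252/L_NMS-8361 = (1.30)²(3.00)⁴ = 136.9.
F_NMS-7252/F_NMS-8361 = (L_NMS-7252/L_NMS-8361)/(d_NMS-7252/d_NMS-8361)² = 136.9/16.00 = 8.556.
m_NMS-7252 − m_NMS-8361 = −2.5 log₁₀(8.556) = -2.33.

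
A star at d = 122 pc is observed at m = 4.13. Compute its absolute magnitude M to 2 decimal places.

M = m − 5 log₁₀(d/10 pc) = 4.13 − 5 log₁₀(122/10)
  = 4.13 − 5 × 1.086 = 4.13 − 5.43 = -1.30.

-1.30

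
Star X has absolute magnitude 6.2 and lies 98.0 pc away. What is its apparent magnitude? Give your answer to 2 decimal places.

m = M + 5 log₁₀(d/10 pc) = 6.2 + 5 log₁₀(98.0/10)
  = 6.2 + 5 × 0.991 = 6.2 + 4.96 = 11.16.

11.16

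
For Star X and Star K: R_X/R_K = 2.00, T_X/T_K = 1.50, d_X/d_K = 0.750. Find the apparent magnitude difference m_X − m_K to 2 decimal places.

-3.89

L_X/L_K = (2.00)²(1.50)⁴ = 20.25.
F_X/F_K = (L_X/L_K)/(d_X/d_K)² = 20.25/0.5625 = 36.00.
m_X − m_K = −2.5 log₁₀(36.00) = -3.89.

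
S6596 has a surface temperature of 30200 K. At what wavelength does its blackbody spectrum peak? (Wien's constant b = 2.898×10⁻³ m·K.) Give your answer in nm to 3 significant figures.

96.0 nm

λ_max = b/T = 2.898×10⁻³ / 30200 = 9.60×10^-8 m = 95.96 nm.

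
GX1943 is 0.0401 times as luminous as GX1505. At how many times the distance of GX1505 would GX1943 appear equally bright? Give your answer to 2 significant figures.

Equal flux requires L_GX1943/d_GX1943² = L_GX1505/d_GX1505², so d_GX1943/d_GX1505 = √(L_GX1943/L_GX1505)
= √(0.0401) = 0.2002.

0.20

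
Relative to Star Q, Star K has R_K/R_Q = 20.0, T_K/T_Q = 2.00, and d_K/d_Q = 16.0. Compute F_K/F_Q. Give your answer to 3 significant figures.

L_K/L_Q = (R_K/R_Q)²(T_K/T_Q)⁴ = (20.0)² × (2.00)⁴ = 6400.
F_K/F_Q = (L_K/L_Q)/(d_K/d_Q)² = 6400 / (16.0)² = 25.00.

25.0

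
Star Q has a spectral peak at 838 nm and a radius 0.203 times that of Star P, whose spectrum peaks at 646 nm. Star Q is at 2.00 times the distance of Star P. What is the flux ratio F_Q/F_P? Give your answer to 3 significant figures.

Wien's law: T_Q/T_P = λ_P/λ_Q = 646/838 = 0.7709.
L_Q/L_P = (R_Q/R_P)²(T_Q/T_P)⁴ = (0.203)²(0.7709)⁴ = 0.01455.
F_Q/F_P = (L_Q/L_P)/(d_Q/d_P)² = 0.01455/(2.00)² = 0.003638.

0.00364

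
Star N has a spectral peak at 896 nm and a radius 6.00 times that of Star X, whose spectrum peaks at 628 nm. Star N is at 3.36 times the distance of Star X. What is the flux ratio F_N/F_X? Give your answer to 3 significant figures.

0.770

Wien's law: T_N/T_X = λ_X/λ_N = 628/896 = 0.7009.
L_N/L_X = (R_N/R_X)²(T_N/T_X)⁴ = (6.00)²(0.7009)⁴ = 8.688.
F_N/F_X = (L_N/L_X)/(d_N/d_X)² = 8.688/(3.36)² = 0.7695.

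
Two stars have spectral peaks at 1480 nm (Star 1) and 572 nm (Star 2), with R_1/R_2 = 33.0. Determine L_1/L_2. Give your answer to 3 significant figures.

24.3

Wien's law gives T ∝ 1/λ_max, so T_1/T_2 = λ_2/λ_1 = 572/1480 = 0.3865.
Then L ∝ R²T⁴ gives L_1/L_2 = (33.0)² × (0.3865)⁴ = 1089 × 0.02231 = 24.30.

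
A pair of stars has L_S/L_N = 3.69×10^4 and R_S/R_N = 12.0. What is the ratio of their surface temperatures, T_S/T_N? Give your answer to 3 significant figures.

L ∝ R²T⁴ gives T ∝ (L/R²)^(1/4), so
T_S/T_N = (3.69×10^4 / 12.0²)^(1/4) = (256.2)^(1/4) = 4.001.

4.00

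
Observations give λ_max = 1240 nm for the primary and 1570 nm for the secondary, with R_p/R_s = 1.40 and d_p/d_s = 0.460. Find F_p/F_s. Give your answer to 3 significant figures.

Wien's law: T_p/T_s = λ_s/λ_p = 1570/1240 = 1.266.
L_p/L_s = (R_p/R_s)²(T_p/T_s)⁴ = (1.40)²(1.266)⁴ = 5.037.
F_p/F_s = (L_p/L_s)/(d_p/d_s)² = 5.037/(0.460)² = 23.80.

23.8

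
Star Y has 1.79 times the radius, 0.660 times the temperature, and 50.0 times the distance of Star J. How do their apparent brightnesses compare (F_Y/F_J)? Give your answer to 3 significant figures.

2.43×10^-4

L_Y/L_J = (R_Y/R_J)²(T_Y/T_J)⁴ = (1.79)² × (0.660)⁴ = 0.6080.
F_Y/F_J = (L_Y/L_J)/(d_Y/d_J)² = 0.6080 / (50.0)² = 2.432×10^-4.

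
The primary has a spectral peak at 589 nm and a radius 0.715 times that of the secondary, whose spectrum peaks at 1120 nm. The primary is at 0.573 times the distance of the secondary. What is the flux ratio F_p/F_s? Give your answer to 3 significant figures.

20.4

Wien's law: T_p/T_s = λ_s/λ_p = 1120/589 = 1.902.
L_p/L_s = (R_p/R_s)²(T_p/T_s)⁴ = (0.715)²(1.902)⁴ = 6.684.
F_p/F_s = (L_p/L_s)/(d_p/d_s)² = 6.684/(0.573)² = 20.36.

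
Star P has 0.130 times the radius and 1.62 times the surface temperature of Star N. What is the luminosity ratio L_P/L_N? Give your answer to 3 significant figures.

From the Stefan–Boltzmann law, L ∝ R²T⁴, so
L_P/L_N = (R_P/R_N)² (T_P/T_N)⁴ = (0.130)² × (1.62)⁴ = 0.01690 × 6.887 = 0.1164.

0.116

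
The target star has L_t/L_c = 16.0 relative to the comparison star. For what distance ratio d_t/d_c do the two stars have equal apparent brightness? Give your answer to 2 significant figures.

Equal flux requires L_t/d_t² = L_c/d_c², so d_t/d_c = √(L_t/L_c)
= √(16.0) = 4.000.

4.0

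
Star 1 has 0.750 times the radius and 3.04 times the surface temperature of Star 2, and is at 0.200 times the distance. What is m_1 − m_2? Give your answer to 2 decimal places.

-7.70

L_1/L_2 = (0.750)²(3.04)⁴ = 48.04.
F_1/F_2 = (L_1/L_2)/(d_1/d_2)² = 48.04/0.04000 = 1201.
m_1 − m_2 = −2.5 log₁₀(1201) = -7.70.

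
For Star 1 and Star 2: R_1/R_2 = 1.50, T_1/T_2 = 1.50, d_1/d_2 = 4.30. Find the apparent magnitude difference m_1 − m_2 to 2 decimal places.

L_1/L_2 = (1.50)²(1.50)⁴ = 11.39.
F_1/F_2 = (L_1/L_2)/(d_1/d_2)² = 11.39/18.49 = 0.6160.
m_1 − m_2 = −2.5 log₁₀(0.6160) = 0.53.

0.53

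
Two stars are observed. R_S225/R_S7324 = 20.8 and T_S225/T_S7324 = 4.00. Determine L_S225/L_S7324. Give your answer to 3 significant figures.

From the Stefan–Boltzmann law, L ∝ R²T⁴, so
L_S225/L_S7324 = (R_S225/R_S7324)² (T_S225/T_S7324)⁴ = (20.8)² × (4.00)⁴ = 432.6 × 256.0 = 1.108×10^5.

1.11×10^5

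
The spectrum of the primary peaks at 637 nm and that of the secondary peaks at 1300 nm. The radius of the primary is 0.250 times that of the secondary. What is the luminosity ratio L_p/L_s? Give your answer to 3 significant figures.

1.08

Wien's law gives T ∝ 1/λ_max, so T_p/T_s = λ_s/λ_p = 1300/637 = 2.041.
Then L ∝ R²T⁴ gives L_p/L_s = (0.250)² × (2.041)⁴ = 0.06250 × 17.35 = 1.084.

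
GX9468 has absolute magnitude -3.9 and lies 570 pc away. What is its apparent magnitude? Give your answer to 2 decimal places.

4.88

m = M + 5 log₁₀(d/10 pc) = -3.9 + 5 log₁₀(570/10)
  = -3.9 + 5 × 1.756 = -3.9 + 8.78 = 4.88.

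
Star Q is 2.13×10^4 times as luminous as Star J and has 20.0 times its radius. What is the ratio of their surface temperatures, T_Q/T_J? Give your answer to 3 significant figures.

L ∝ R²T⁴ gives T ∝ (L/R²)^(1/4), so
T_Q/T_J = (2.13×10^4 / 20.0²)^(1/4) = (53.25)^(1/4) = 2.701.

2.70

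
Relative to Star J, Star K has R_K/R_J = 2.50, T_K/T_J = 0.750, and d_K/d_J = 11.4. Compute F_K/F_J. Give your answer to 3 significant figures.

0.0152

L_K/L_J = (R_K/R_J)²(T_K/T_J)⁴ = (2.50)² × (0.750)⁴ = 1.978.
F_K/F_J = (L_K/L_J)/(d_K/d_J)² = 1.978 / (11.4)² = 0.01522.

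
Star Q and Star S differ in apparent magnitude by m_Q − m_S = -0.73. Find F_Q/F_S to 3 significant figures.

F_Q/F_S = 10^(−(m_Q − m_S)/2.5) = 10^(0.73/2.5) = 10^0.292 = 1.959.

1.96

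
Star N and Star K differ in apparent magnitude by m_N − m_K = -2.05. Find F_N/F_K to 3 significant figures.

F_N/F_K = 10^(−(m_N − m_K)/2.5) = 10^(2.05/2.5) = 10^0.820 = 6.607.

6.61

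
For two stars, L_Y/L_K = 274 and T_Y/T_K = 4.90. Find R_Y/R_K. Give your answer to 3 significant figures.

0.689

L ∝ R²T⁴ gives R ∝ √L / T², so
R_Y/R_K = √(274) / (4.90)² = 16.55 / 24.01 = 0.6894.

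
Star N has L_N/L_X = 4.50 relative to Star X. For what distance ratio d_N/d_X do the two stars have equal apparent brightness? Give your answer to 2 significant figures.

Equal flux requires L_N/d_N² = L_X/d_X², so d_N/d_X = √(L_N/L_X)
= √(4.50) = 2.121.

2.1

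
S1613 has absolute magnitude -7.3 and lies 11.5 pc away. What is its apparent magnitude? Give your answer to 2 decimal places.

-7.00

m = M + 5 log₁₀(d/10 pc) = -7.3 + 5 log₁₀(11.5/10)
  = -7.3 + 5 × 0.061 = -7.3 + 0.30 = -7.00.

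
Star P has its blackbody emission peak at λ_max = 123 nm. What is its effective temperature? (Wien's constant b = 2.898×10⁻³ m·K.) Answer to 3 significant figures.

T = b/λ_max = 2.898×10⁻³ / (123×10⁻⁹) = 2.356×10^4 K.

2.36×10^4 K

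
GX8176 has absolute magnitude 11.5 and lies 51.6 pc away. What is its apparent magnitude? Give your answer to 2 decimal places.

15.06

m = M + 5 log₁₀(d/10 pc) = 11.5 + 5 log₁₀(51.6/10)
  = 11.5 + 5 × 0.713 = 11.5 + 3.56 = 15.06.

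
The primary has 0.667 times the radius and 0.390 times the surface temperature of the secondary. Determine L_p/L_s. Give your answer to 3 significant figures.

0.0103

From the Stefan–Boltzmann law, L ∝ R²T⁴, so
L_p/L_s = (R_p/R_s)² (T_p/T_s)⁴ = (0.667)² × (0.390)⁴ = 0.4449 × 0.02313 = 0.01029.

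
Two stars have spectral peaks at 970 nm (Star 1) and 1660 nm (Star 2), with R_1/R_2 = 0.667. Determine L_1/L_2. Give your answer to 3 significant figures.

3.82

Wien's law gives T ∝ 1/λ_max, so T_1/T_2 = λ_2/λ_1 = 1660/970 = 1.711.
Then L ∝ R²T⁴ gives L_1/L_2 = (0.667)² × (1.711)⁴ = 0.4449 × 8.577 = 3.816.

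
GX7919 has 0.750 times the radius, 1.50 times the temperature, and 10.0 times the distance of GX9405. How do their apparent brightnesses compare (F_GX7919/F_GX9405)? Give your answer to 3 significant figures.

0.0285

L_GX7919/L_GX9405 = (R_GX7919/R_GX9405)²(T_GX7919/T_GX9405)⁴ = (0.750)² × (1.50)⁴ = 2.848.
F_GX7919/F_GX9405 = (L_GX7919/L_GX9405)/(d_GX7919/d_GX9405)² = 2.848 / (10.0)² = 0.02848.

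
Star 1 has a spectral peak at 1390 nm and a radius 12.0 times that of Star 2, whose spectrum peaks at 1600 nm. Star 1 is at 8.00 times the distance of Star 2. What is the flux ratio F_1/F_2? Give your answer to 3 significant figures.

Wien's law: T_1/T_2 = λ_2/λ_1 = 1600/1390 = 1.151.
L_1/L_2 = (R_1/R_2)²(T_1/T_2)⁴ = (12.0)²(1.151)⁴ = 252.8.
F_1/F_2 = (L_1/L_2)/(d_1/d_2)² = 252.8/(8.00)² = 3.950.

3.95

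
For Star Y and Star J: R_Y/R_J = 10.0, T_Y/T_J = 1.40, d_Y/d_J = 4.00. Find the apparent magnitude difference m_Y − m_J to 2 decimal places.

L_Y/L_J = (10.0)²(1.40)⁴ = 384.2.
F_Y/F_J = (L_Y/L_J)/(d_Y/d_J)² = 384.2/16.00 = 24.01.
m_Y − m_J = −2.5 log₁₀(24.01) = -3.45.

-3.45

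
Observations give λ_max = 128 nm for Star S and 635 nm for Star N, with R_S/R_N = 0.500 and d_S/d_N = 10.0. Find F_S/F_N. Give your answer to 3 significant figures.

Wien's law: T_S/T_N = λ_N/λ_S = 635/128 = 4.961.
L_S/L_N = (R_S/R_N)²(T_S/T_N)⁴ = (0.500)²(4.961)⁴ = 151.4.
F_S/F_N = (L_S/L_N)/(d_S/d_N)² = 151.4/(10.0)² = 1.514.

1.51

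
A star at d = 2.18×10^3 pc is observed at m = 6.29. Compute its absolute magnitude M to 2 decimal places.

M = m − 5 log₁₀(d/10 pc) = 6.29 − 5 log₁₀(2.18×10^3/10)
  = 6.29 − 5 × 2.338 = 6.29 − 11.69 = -5.40.

-5.40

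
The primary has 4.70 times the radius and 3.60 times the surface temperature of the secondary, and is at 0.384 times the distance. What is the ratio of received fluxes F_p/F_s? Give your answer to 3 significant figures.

L_p/L_s = (R_p/R_s)²(T_p/T_s)⁴ = (4.70)² × (3.60)⁴ = 3710.
F_p/F_s = (L_p/L_s)/(d_p/d_s)² = 3710 / (0.384)² = 2.516×10^4.

2.52×10^4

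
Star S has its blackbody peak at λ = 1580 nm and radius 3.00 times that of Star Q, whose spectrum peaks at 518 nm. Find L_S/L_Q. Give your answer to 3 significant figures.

0.104

Wien's law gives T ∝ 1/λ_max, so T_S/T_Q = λ_Q/λ_S = 518/1580 = 0.3278.
Then L ∝ R²T⁴ gives L_S/L_Q = (3.00)² × (0.3278)⁴ = 9.000 × 0.01155 = 0.1040.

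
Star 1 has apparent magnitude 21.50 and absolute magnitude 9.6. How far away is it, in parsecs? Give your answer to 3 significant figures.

m − M = 5 log₁₀(d/10 pc)
21.50 − (9.6) = 11.90 = 5 log₁₀(d/10)
d = 10 × 10^(11.90/5) = 10 × 10^2.380 = 2399 pc.

2.40×10^3 pc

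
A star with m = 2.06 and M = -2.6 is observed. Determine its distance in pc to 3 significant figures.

m − M = 5 log₁₀(d/10 pc)
2.06 − (-2.6) = 4.66 = 5 log₁₀(d/10)
d = 10 × 10^(4.66/5) = 10 × 10^0.932 = 85.51 pc.

85.5 pc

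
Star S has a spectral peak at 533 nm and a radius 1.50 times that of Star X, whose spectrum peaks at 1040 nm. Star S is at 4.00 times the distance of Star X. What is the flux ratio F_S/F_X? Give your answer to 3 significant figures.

2.04

Wien's law: T_S/T_X = λ_X/λ_S = 1040/533 = 1.951.
L_S/L_X = (R_S/R_X)²(T_S/T_X)⁴ = (1.50)²(1.951)⁴ = 32.61.
F_S/F_X = (L_S/L_X)/(d_S/d_X)² = 32.61/(4.00)² = 2.038.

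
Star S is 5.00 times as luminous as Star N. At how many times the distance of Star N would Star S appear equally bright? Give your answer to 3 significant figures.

2.24

Equal flux requires L_S/d_S² = L_N/d_N², so d_S/d_N = √(L_S/L_N)
= √(5.00) = 2.236.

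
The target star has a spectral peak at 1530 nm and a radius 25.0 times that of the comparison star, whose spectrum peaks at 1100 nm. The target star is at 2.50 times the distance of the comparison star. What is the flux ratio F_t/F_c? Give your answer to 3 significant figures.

Wien's law: T_t/T_c = λ_c/λ_t = 1100/1530 = 0.7190.
L_t/L_c = (R_t/R_c)²(T_t/T_c)⁴ = (25.0)²(0.7190)⁴ = 167.0.
F_t/F_c = (L_t/L_c)/(d_t/d_c)² = 167.0/(2.50)² = 26.72.

26.7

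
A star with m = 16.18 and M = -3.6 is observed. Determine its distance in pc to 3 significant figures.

m − M = 5 log₁₀(d/10 pc)
16.18 − (-3.6) = 19.78 = 5 log₁₀(d/10)
d = 10 × 10^(19.78/5) = 10 × 10^3.956 = 9.036×10^4 pc.

9.04×10^4 pc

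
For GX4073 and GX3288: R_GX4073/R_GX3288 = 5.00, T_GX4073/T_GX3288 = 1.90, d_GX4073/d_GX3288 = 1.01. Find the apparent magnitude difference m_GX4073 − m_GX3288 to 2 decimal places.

L_GX4073/L_GX3288 = (5.00)²(1.90)⁴ = 325.8.
F_GX4073/F_GX3288 = (L_GX4073/L_GX3288)/(d_GX4073/d_GX3288)² = 325.8/1.020 = 319.4.
m_GX4073 − m_GX3288 = −2.5 log₁₀(319.4) = -6.26.

-6.26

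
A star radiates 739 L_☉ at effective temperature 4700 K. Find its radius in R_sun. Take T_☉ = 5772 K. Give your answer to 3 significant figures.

41.0 R_sun

R/R_☉ = √(L/L_☉) / (T/T_☉)² = √(739) / (0.8143)²
       = 27.18 / 0.6630 = 41.00.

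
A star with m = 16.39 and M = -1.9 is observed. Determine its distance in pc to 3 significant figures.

m − M = 5 log₁₀(d/10 pc)
16.39 − (-1.9) = 18.29 = 5 log₁₀(d/10)
d = 10 × 10^(18.29/5) = 10 × 10^3.658 = 4.550×10^4 pc.

4.55×10^4 pc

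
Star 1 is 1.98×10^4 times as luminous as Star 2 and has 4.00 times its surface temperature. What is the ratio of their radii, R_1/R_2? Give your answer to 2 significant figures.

L ∝ R²T⁴ gives R ∝ √L / T², so
R_1/R_2 = √(1.98×10^4) / (4.00)² = 140.7 / 16.00 = 8.795.

8.8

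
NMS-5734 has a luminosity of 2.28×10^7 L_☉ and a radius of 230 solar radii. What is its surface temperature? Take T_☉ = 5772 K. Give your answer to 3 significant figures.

2.63×10^4 K

T/T_☉ = (L/L_☉)^(1/4) / (R/R_☉)^(1/2)
T = 5772 × (2.28×10^7)^(1/4) / √(230) = 5772 × 69.10 / 15.17 = 2.630×10^4 K.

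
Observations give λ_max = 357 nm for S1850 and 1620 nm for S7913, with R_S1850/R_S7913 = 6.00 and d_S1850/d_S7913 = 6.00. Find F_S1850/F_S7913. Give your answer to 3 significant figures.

Wien's law: T_S1850/T_S7913 = λ_S7913/λ_S1850 = 1620/357 = 4.538.
L_S1850/L_S7913 = (R_S1850/R_S7913)²(T_S1850/T_S7913)⁴ = (6.00)²(4.538)⁴ = 1.526×10^4.
F_S1850/F_S7913 = (L_S1850/L_S7913)/(d_S1850/d_S7913)² = 1.526×10^4/(6.00)² = 424.0.

424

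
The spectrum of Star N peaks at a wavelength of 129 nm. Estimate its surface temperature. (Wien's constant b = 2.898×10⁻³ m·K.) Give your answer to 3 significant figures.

T = b/λ_max = 2.898×10⁻³ / (129×10⁻⁹) = 2.247×10^4 K.

2.25×10^4 K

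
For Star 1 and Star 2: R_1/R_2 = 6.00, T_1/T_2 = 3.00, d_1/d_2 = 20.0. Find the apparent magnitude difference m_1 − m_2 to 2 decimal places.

-2.16

L_1/L_2 = (6.00)²(3.00)⁴ = 2916.
F_1/F_2 = (L_1/L_2)/(d_1/d_2)² = 2916/400.0 = 7.290.
m_1 − m_2 = −2.5 log₁₀(7.290) = -2.16.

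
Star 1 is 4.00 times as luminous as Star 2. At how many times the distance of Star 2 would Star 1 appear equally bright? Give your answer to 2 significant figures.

2.0

Equal flux requires L_1/d_1² = L_2/d_2², so d_1/d_2 = √(L_1/L_2)
= √(4.00) = 2.000.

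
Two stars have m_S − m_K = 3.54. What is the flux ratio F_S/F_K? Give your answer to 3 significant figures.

0.0384

F_S/F_K = 10^(−(m_S − m_K)/2.5) = 10^(-3.54/2.5) = 10^-1.416 = 0.03837.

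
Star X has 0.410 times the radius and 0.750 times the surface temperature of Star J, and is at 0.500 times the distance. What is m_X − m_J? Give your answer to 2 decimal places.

L_X/L_J = (0.410)²(0.750)⁴ = 0.05319.
F_X/F_J = (L_X/L_J)/(d_X/d_J)² = 0.05319/0.2500 = 0.2128.
m_X − m_J = −2.5 log₁₀(0.2128) = 1.68.

1.68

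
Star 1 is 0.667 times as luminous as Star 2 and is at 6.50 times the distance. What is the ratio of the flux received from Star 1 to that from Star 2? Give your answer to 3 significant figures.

0.0158

F = L/(4πd²), so F_1/F_2 = (L_1/L_2) / (d_1/d_2)²
= 0.667 / (6.50)² = 0.667 / 42.25 = 0.01579.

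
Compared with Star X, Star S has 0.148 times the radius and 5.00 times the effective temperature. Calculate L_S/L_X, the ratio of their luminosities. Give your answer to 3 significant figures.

From the Stefan–Boltzmann law, L ∝ R²T⁴, so
L_S/L_X = (R_S/R_X)² (T_S/T_X)⁴ = (0.148)² × (5.00)⁴ = 0.02190 × 625.0 = 13.69.

13.7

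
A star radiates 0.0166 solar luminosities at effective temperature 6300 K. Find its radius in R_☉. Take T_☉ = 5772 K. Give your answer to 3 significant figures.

R/R_☉ = √(L/L_☉) / (T/T_☉)² = √(0.0166) / (1.091)²
       = 0.1288 / 1.191 = 0.1081.

0.108 R_☉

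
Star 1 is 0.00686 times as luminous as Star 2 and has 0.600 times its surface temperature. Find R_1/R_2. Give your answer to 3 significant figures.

L ∝ R²T⁴ gives R ∝ √L / T², so
R_1/R_2 = √(0.00686) / (0.600)² = 0.08283 / 0.3600 = 0.2301.

0.230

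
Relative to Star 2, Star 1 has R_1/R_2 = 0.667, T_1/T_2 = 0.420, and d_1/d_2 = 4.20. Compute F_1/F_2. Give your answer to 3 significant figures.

7.85×10^-4

L_1/L_2 = (R_1/R_2)²(T_1/T_2)⁴ = (0.667)² × (0.420)⁴ = 0.01384.
F_1/F_2 = (L_1/L_2)/(d_1/d_2)² = 0.01384 / (4.20)² = 7.848×10^-4.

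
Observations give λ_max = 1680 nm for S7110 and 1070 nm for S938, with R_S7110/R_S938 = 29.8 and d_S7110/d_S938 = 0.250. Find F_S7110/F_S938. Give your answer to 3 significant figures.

Wien's law: T_S7110/T_S938 = λ_S938/λ_S7110 = 1070/1680 = 0.6369.
L_S7110/L_S938 = (R_S7110/R_S938)²(T_S7110/T_S938)⁴ = (29.8)²(0.6369)⁴ = 146.1.
F_S7110/F_S938 = (L_S7110/L_S938)/(d_S7110/d_S938)² = 146.1/(0.250)² = 2338.

2.34×10^3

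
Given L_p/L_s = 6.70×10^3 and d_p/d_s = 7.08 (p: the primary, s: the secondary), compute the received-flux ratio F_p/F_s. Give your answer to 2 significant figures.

1.3×10^2

F = L/(4πd²), so F_p/F_s = (L_p/L_s) / (d_p/d_s)²
= 6.70×10^3 / (7.08)² = 6.70×10^3 / 50.13 = 133.7.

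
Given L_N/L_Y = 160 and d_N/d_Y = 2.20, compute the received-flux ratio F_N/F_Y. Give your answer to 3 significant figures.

33.1

F = L/(4πd²), so F_N/F_Y = (L_N/L_Y) / (d_N/d_Y)²
= 160 / (2.20)² = 160 / 4.840 = 33.06.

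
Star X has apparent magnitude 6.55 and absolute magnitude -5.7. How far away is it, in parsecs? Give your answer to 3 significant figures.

m − M = 5 log₁₀(d/10 pc)
6.55 − (-5.7) = 12.25 = 5 log₁₀(d/10)
d = 10 × 10^(12.25/5) = 10 × 10^2.450 = 2818 pc.

2.82×10^3 pc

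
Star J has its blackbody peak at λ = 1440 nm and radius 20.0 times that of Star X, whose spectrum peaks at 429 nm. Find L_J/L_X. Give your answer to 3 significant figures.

Wien's law gives T ∝ 1/λ_max, so T_J/T_X = λ_X/λ_J = 429/1440 = 0.2979.
Then L ∝ R²T⁴ gives L_J/L_X = (20.0)² × (0.2979)⁴ = 400.0 × 0.007877 = 3.151.

3.15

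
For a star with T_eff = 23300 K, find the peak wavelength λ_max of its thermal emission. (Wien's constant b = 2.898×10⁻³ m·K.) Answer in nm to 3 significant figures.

124 nm

λ_max = b/T = 2.898×10⁻³ / 23300 = 1.24×10^-7 m = 124.4 nm.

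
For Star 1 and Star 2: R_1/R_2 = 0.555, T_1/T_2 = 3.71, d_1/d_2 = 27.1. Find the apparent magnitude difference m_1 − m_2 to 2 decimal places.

2.75

L_1/L_2 = (0.555)²(3.71)⁴ = 58.36.
F_1/F_2 = (L_1/L_2)/(d_1/d_2)² = 58.36/734.4 = 0.07946.
m_1 − m_2 = −2.5 log₁₀(0.07946) = 2.75.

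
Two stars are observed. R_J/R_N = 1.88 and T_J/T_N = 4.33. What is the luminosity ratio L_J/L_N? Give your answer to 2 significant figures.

1.2×10^3

From the Stefan–Boltzmann law, L ∝ R²T⁴, so
L_J/L_N = (R_J/R_N)² (T_J/T_N)⁴ = (1.88)² × (4.33)⁴ = 3.534 × 351.5 = 1242.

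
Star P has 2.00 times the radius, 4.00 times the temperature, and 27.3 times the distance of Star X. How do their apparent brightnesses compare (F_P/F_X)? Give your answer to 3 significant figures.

1.37

L_P/L_X = (R_P/R_X)²(T_P/T_X)⁴ = (2.00)² × (4.00)⁴ = 1024.
F_P/F_X = (L_P/L_X)/(d_P/d_X)² = 1024 / (27.3)² = 1.374.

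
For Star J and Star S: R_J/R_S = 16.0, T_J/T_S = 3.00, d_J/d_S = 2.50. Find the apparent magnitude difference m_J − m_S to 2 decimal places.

-8.80

L_J/L_S = (16.0)²(3.00)⁴ = 2.074×10^4.
F_J/F_S = (L_J/L_S)/(d_J/d_S)² = 2.074×10^4/6.250 = 3318.
m_J − m_S = −2.5 log₁₀(3318) = -8.80.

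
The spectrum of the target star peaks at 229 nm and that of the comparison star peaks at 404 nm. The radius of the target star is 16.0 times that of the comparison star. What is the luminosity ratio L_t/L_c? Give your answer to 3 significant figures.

2.48×10^3

Wien's law gives T ∝ 1/λ_max, so T_t/T_c = λ_c/λ_t = 404/229 = 1.764.
Then L ∝ R²T⁴ gives L_t/L_c = (16.0)² × (1.764)⁴ = 256.0 × 9.687 = 2480.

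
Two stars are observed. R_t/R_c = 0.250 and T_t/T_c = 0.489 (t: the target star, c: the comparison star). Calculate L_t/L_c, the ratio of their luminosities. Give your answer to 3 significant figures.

From the Stefan–Boltzmann law, L ∝ R²T⁴, so
L_t/L_c = (R_t/R_c)² (T_t/T_c)⁴ = (0.250)² × (0.489)⁴ = 0.06250 × 0.05718 = 0.003574.

0.00357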